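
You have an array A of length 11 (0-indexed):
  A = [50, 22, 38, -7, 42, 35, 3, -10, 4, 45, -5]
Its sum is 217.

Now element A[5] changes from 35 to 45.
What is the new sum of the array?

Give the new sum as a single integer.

Answer: 227

Derivation:
Old value at index 5: 35
New value at index 5: 45
Delta = 45 - 35 = 10
New sum = old_sum + delta = 217 + (10) = 227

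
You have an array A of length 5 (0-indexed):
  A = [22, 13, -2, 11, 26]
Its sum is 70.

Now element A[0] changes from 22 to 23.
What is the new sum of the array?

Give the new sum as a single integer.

Old value at index 0: 22
New value at index 0: 23
Delta = 23 - 22 = 1
New sum = old_sum + delta = 70 + (1) = 71

Answer: 71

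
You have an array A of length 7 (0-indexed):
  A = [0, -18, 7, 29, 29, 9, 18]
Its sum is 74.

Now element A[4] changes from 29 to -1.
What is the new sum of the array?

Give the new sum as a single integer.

Answer: 44

Derivation:
Old value at index 4: 29
New value at index 4: -1
Delta = -1 - 29 = -30
New sum = old_sum + delta = 74 + (-30) = 44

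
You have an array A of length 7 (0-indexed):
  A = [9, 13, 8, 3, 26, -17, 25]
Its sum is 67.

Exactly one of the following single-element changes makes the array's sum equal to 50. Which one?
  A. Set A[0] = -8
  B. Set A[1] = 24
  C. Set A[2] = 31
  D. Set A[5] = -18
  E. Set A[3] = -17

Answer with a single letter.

Option A: A[0] 9->-8, delta=-17, new_sum=67+(-17)=50 <-- matches target
Option B: A[1] 13->24, delta=11, new_sum=67+(11)=78
Option C: A[2] 8->31, delta=23, new_sum=67+(23)=90
Option D: A[5] -17->-18, delta=-1, new_sum=67+(-1)=66
Option E: A[3] 3->-17, delta=-20, new_sum=67+(-20)=47

Answer: A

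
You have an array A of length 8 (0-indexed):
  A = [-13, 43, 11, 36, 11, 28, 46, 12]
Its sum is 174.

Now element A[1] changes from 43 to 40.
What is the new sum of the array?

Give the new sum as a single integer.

Old value at index 1: 43
New value at index 1: 40
Delta = 40 - 43 = -3
New sum = old_sum + delta = 174 + (-3) = 171

Answer: 171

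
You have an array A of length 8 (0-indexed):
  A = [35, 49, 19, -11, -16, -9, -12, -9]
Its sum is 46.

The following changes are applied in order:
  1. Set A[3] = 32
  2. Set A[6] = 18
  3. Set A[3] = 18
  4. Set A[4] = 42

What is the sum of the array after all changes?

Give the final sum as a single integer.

Initial sum: 46
Change 1: A[3] -11 -> 32, delta = 43, sum = 89
Change 2: A[6] -12 -> 18, delta = 30, sum = 119
Change 3: A[3] 32 -> 18, delta = -14, sum = 105
Change 4: A[4] -16 -> 42, delta = 58, sum = 163

Answer: 163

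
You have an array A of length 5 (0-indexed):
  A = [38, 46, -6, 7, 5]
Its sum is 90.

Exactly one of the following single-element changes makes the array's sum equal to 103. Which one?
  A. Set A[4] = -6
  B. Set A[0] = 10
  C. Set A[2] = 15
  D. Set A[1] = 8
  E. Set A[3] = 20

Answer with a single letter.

Answer: E

Derivation:
Option A: A[4] 5->-6, delta=-11, new_sum=90+(-11)=79
Option B: A[0] 38->10, delta=-28, new_sum=90+(-28)=62
Option C: A[2] -6->15, delta=21, new_sum=90+(21)=111
Option D: A[1] 46->8, delta=-38, new_sum=90+(-38)=52
Option E: A[3] 7->20, delta=13, new_sum=90+(13)=103 <-- matches target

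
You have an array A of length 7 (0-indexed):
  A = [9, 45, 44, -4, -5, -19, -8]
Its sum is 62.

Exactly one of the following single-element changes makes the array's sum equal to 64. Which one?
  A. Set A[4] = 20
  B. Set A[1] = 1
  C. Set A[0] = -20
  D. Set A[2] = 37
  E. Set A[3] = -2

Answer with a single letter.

Option A: A[4] -5->20, delta=25, new_sum=62+(25)=87
Option B: A[1] 45->1, delta=-44, new_sum=62+(-44)=18
Option C: A[0] 9->-20, delta=-29, new_sum=62+(-29)=33
Option D: A[2] 44->37, delta=-7, new_sum=62+(-7)=55
Option E: A[3] -4->-2, delta=2, new_sum=62+(2)=64 <-- matches target

Answer: E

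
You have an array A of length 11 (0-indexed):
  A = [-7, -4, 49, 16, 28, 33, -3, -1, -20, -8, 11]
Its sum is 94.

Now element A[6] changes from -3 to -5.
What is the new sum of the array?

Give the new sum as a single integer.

Answer: 92

Derivation:
Old value at index 6: -3
New value at index 6: -5
Delta = -5 - -3 = -2
New sum = old_sum + delta = 94 + (-2) = 92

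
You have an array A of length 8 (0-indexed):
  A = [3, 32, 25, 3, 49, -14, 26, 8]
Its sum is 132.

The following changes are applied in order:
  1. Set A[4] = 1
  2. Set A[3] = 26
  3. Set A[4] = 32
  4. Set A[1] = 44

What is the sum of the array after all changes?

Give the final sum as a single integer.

Initial sum: 132
Change 1: A[4] 49 -> 1, delta = -48, sum = 84
Change 2: A[3] 3 -> 26, delta = 23, sum = 107
Change 3: A[4] 1 -> 32, delta = 31, sum = 138
Change 4: A[1] 32 -> 44, delta = 12, sum = 150

Answer: 150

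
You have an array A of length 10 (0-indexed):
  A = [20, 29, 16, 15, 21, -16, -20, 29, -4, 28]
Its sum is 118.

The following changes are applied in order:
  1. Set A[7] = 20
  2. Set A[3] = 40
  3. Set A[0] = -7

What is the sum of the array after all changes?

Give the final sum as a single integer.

Initial sum: 118
Change 1: A[7] 29 -> 20, delta = -9, sum = 109
Change 2: A[3] 15 -> 40, delta = 25, sum = 134
Change 3: A[0] 20 -> -7, delta = -27, sum = 107

Answer: 107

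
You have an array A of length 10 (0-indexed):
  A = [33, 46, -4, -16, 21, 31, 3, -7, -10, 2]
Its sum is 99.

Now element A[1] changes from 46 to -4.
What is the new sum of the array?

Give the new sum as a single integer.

Old value at index 1: 46
New value at index 1: -4
Delta = -4 - 46 = -50
New sum = old_sum + delta = 99 + (-50) = 49

Answer: 49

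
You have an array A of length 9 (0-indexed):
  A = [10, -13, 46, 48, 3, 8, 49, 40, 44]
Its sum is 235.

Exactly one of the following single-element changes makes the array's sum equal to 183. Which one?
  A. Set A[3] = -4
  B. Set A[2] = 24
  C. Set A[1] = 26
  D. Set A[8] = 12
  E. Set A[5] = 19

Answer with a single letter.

Answer: A

Derivation:
Option A: A[3] 48->-4, delta=-52, new_sum=235+(-52)=183 <-- matches target
Option B: A[2] 46->24, delta=-22, new_sum=235+(-22)=213
Option C: A[1] -13->26, delta=39, new_sum=235+(39)=274
Option D: A[8] 44->12, delta=-32, new_sum=235+(-32)=203
Option E: A[5] 8->19, delta=11, new_sum=235+(11)=246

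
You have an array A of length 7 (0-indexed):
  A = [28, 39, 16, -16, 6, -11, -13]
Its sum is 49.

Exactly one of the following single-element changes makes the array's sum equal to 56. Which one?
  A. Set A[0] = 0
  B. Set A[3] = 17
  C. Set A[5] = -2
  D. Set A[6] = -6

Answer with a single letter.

Answer: D

Derivation:
Option A: A[0] 28->0, delta=-28, new_sum=49+(-28)=21
Option B: A[3] -16->17, delta=33, new_sum=49+(33)=82
Option C: A[5] -11->-2, delta=9, new_sum=49+(9)=58
Option D: A[6] -13->-6, delta=7, new_sum=49+(7)=56 <-- matches target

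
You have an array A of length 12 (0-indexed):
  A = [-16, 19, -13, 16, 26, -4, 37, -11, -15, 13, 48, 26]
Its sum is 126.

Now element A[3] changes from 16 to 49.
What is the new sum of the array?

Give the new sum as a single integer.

Answer: 159

Derivation:
Old value at index 3: 16
New value at index 3: 49
Delta = 49 - 16 = 33
New sum = old_sum + delta = 126 + (33) = 159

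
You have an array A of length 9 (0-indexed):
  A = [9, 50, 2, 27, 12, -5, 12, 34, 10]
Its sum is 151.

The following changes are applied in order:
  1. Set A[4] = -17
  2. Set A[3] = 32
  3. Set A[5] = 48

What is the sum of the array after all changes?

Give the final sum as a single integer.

Initial sum: 151
Change 1: A[4] 12 -> -17, delta = -29, sum = 122
Change 2: A[3] 27 -> 32, delta = 5, sum = 127
Change 3: A[5] -5 -> 48, delta = 53, sum = 180

Answer: 180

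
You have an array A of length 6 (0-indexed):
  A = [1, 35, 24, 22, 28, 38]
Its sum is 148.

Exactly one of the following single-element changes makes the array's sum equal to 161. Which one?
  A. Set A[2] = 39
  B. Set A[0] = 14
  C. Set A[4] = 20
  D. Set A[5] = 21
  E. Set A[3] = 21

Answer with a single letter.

Answer: B

Derivation:
Option A: A[2] 24->39, delta=15, new_sum=148+(15)=163
Option B: A[0] 1->14, delta=13, new_sum=148+(13)=161 <-- matches target
Option C: A[4] 28->20, delta=-8, new_sum=148+(-8)=140
Option D: A[5] 38->21, delta=-17, new_sum=148+(-17)=131
Option E: A[3] 22->21, delta=-1, new_sum=148+(-1)=147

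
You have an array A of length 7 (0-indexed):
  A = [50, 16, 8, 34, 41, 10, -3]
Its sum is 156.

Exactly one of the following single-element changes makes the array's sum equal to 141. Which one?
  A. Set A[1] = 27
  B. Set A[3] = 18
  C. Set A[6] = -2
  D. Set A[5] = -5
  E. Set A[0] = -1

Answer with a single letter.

Option A: A[1] 16->27, delta=11, new_sum=156+(11)=167
Option B: A[3] 34->18, delta=-16, new_sum=156+(-16)=140
Option C: A[6] -3->-2, delta=1, new_sum=156+(1)=157
Option D: A[5] 10->-5, delta=-15, new_sum=156+(-15)=141 <-- matches target
Option E: A[0] 50->-1, delta=-51, new_sum=156+(-51)=105

Answer: D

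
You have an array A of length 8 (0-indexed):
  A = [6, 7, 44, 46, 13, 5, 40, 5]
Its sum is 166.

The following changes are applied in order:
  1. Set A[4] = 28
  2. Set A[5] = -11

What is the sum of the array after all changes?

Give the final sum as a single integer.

Answer: 165

Derivation:
Initial sum: 166
Change 1: A[4] 13 -> 28, delta = 15, sum = 181
Change 2: A[5] 5 -> -11, delta = -16, sum = 165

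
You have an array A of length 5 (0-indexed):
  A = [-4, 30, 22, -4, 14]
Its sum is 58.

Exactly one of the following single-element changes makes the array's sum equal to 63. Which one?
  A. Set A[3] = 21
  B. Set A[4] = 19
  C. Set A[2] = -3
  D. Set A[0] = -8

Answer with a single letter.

Answer: B

Derivation:
Option A: A[3] -4->21, delta=25, new_sum=58+(25)=83
Option B: A[4] 14->19, delta=5, new_sum=58+(5)=63 <-- matches target
Option C: A[2] 22->-3, delta=-25, new_sum=58+(-25)=33
Option D: A[0] -4->-8, delta=-4, new_sum=58+(-4)=54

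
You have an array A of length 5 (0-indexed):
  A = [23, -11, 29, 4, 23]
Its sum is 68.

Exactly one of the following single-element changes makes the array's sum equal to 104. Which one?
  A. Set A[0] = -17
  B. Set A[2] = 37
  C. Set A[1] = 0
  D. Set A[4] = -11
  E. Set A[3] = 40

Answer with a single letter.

Answer: E

Derivation:
Option A: A[0] 23->-17, delta=-40, new_sum=68+(-40)=28
Option B: A[2] 29->37, delta=8, new_sum=68+(8)=76
Option C: A[1] -11->0, delta=11, new_sum=68+(11)=79
Option D: A[4] 23->-11, delta=-34, new_sum=68+(-34)=34
Option E: A[3] 4->40, delta=36, new_sum=68+(36)=104 <-- matches target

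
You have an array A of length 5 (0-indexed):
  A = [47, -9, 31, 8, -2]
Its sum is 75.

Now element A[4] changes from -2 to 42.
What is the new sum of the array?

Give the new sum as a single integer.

Answer: 119

Derivation:
Old value at index 4: -2
New value at index 4: 42
Delta = 42 - -2 = 44
New sum = old_sum + delta = 75 + (44) = 119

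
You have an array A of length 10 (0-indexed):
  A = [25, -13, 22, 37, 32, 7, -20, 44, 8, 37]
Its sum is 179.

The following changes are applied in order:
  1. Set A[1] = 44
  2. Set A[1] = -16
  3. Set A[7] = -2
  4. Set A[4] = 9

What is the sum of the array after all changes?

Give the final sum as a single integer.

Initial sum: 179
Change 1: A[1] -13 -> 44, delta = 57, sum = 236
Change 2: A[1] 44 -> -16, delta = -60, sum = 176
Change 3: A[7] 44 -> -2, delta = -46, sum = 130
Change 4: A[4] 32 -> 9, delta = -23, sum = 107

Answer: 107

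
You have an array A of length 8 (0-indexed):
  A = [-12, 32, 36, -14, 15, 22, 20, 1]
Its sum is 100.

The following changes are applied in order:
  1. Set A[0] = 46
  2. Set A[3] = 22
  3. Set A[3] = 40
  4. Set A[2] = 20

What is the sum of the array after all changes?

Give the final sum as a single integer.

Initial sum: 100
Change 1: A[0] -12 -> 46, delta = 58, sum = 158
Change 2: A[3] -14 -> 22, delta = 36, sum = 194
Change 3: A[3] 22 -> 40, delta = 18, sum = 212
Change 4: A[2] 36 -> 20, delta = -16, sum = 196

Answer: 196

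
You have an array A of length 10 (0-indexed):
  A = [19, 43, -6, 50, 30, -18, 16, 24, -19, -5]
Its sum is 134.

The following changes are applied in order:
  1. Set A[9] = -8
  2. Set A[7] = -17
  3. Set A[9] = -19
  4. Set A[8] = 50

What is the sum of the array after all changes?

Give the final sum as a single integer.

Initial sum: 134
Change 1: A[9] -5 -> -8, delta = -3, sum = 131
Change 2: A[7] 24 -> -17, delta = -41, sum = 90
Change 3: A[9] -8 -> -19, delta = -11, sum = 79
Change 4: A[8] -19 -> 50, delta = 69, sum = 148

Answer: 148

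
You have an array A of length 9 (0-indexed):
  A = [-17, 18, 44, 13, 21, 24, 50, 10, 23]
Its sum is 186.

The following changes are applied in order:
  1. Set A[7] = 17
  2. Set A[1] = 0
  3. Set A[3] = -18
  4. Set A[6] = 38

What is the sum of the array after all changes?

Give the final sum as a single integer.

Answer: 132

Derivation:
Initial sum: 186
Change 1: A[7] 10 -> 17, delta = 7, sum = 193
Change 2: A[1] 18 -> 0, delta = -18, sum = 175
Change 3: A[3] 13 -> -18, delta = -31, sum = 144
Change 4: A[6] 50 -> 38, delta = -12, sum = 132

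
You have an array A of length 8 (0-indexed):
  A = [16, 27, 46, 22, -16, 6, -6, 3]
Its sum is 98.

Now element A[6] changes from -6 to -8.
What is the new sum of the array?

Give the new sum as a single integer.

Answer: 96

Derivation:
Old value at index 6: -6
New value at index 6: -8
Delta = -8 - -6 = -2
New sum = old_sum + delta = 98 + (-2) = 96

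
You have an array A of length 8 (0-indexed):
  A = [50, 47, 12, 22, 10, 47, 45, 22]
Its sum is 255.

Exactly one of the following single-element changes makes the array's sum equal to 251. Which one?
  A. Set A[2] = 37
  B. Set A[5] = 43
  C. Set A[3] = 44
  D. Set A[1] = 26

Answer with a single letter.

Option A: A[2] 12->37, delta=25, new_sum=255+(25)=280
Option B: A[5] 47->43, delta=-4, new_sum=255+(-4)=251 <-- matches target
Option C: A[3] 22->44, delta=22, new_sum=255+(22)=277
Option D: A[1] 47->26, delta=-21, new_sum=255+(-21)=234

Answer: B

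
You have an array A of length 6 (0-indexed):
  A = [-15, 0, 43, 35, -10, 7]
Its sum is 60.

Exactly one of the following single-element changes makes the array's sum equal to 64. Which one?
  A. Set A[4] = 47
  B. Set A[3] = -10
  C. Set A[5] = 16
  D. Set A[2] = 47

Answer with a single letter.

Option A: A[4] -10->47, delta=57, new_sum=60+(57)=117
Option B: A[3] 35->-10, delta=-45, new_sum=60+(-45)=15
Option C: A[5] 7->16, delta=9, new_sum=60+(9)=69
Option D: A[2] 43->47, delta=4, new_sum=60+(4)=64 <-- matches target

Answer: D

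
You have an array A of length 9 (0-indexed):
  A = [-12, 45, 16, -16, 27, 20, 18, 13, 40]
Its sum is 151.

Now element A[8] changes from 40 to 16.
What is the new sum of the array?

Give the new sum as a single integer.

Answer: 127

Derivation:
Old value at index 8: 40
New value at index 8: 16
Delta = 16 - 40 = -24
New sum = old_sum + delta = 151 + (-24) = 127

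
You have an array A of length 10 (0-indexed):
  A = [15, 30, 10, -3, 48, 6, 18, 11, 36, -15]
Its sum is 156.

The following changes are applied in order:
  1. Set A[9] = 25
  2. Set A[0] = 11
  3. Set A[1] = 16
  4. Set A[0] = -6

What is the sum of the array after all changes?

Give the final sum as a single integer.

Answer: 161

Derivation:
Initial sum: 156
Change 1: A[9] -15 -> 25, delta = 40, sum = 196
Change 2: A[0] 15 -> 11, delta = -4, sum = 192
Change 3: A[1] 30 -> 16, delta = -14, sum = 178
Change 4: A[0] 11 -> -6, delta = -17, sum = 161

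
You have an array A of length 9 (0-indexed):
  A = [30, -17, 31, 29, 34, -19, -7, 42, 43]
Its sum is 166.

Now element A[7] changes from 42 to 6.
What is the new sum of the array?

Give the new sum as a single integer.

Old value at index 7: 42
New value at index 7: 6
Delta = 6 - 42 = -36
New sum = old_sum + delta = 166 + (-36) = 130

Answer: 130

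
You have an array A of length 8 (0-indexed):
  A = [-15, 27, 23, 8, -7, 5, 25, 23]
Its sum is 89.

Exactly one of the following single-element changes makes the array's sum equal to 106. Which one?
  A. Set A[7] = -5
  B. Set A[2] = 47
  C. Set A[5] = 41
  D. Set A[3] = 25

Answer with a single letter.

Option A: A[7] 23->-5, delta=-28, new_sum=89+(-28)=61
Option B: A[2] 23->47, delta=24, new_sum=89+(24)=113
Option C: A[5] 5->41, delta=36, new_sum=89+(36)=125
Option D: A[3] 8->25, delta=17, new_sum=89+(17)=106 <-- matches target

Answer: D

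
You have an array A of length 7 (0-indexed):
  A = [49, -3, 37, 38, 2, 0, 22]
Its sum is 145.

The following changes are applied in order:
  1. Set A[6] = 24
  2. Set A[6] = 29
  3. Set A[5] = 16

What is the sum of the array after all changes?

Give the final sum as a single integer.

Initial sum: 145
Change 1: A[6] 22 -> 24, delta = 2, sum = 147
Change 2: A[6] 24 -> 29, delta = 5, sum = 152
Change 3: A[5] 0 -> 16, delta = 16, sum = 168

Answer: 168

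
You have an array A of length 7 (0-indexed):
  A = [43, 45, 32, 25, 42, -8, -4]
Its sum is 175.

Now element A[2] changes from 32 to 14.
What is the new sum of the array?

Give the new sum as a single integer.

Answer: 157

Derivation:
Old value at index 2: 32
New value at index 2: 14
Delta = 14 - 32 = -18
New sum = old_sum + delta = 175 + (-18) = 157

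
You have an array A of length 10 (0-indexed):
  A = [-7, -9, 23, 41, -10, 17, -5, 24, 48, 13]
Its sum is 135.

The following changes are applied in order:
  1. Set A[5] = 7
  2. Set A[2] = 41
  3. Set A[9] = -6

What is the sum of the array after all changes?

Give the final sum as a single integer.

Initial sum: 135
Change 1: A[5] 17 -> 7, delta = -10, sum = 125
Change 2: A[2] 23 -> 41, delta = 18, sum = 143
Change 3: A[9] 13 -> -6, delta = -19, sum = 124

Answer: 124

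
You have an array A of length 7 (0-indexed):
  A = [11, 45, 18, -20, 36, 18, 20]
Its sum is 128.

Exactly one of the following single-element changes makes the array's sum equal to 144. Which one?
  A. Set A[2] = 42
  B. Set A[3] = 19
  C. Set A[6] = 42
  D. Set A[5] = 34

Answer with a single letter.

Option A: A[2] 18->42, delta=24, new_sum=128+(24)=152
Option B: A[3] -20->19, delta=39, new_sum=128+(39)=167
Option C: A[6] 20->42, delta=22, new_sum=128+(22)=150
Option D: A[5] 18->34, delta=16, new_sum=128+(16)=144 <-- matches target

Answer: D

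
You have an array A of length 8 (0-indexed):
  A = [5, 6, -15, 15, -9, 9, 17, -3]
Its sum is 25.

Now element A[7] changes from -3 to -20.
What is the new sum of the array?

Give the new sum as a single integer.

Answer: 8

Derivation:
Old value at index 7: -3
New value at index 7: -20
Delta = -20 - -3 = -17
New sum = old_sum + delta = 25 + (-17) = 8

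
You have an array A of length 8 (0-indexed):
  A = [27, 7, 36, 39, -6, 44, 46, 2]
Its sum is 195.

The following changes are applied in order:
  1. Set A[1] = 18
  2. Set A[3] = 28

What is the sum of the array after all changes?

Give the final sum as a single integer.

Initial sum: 195
Change 1: A[1] 7 -> 18, delta = 11, sum = 206
Change 2: A[3] 39 -> 28, delta = -11, sum = 195

Answer: 195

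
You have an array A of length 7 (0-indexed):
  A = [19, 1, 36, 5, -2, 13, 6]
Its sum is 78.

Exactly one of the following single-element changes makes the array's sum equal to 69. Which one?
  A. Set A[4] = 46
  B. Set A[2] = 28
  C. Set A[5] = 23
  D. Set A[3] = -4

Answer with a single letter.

Answer: D

Derivation:
Option A: A[4] -2->46, delta=48, new_sum=78+(48)=126
Option B: A[2] 36->28, delta=-8, new_sum=78+(-8)=70
Option C: A[5] 13->23, delta=10, new_sum=78+(10)=88
Option D: A[3] 5->-4, delta=-9, new_sum=78+(-9)=69 <-- matches target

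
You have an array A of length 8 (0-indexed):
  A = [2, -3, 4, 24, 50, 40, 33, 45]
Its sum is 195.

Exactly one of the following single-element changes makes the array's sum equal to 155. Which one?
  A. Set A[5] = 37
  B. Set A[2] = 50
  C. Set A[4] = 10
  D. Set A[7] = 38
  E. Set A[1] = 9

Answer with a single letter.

Answer: C

Derivation:
Option A: A[5] 40->37, delta=-3, new_sum=195+(-3)=192
Option B: A[2] 4->50, delta=46, new_sum=195+(46)=241
Option C: A[4] 50->10, delta=-40, new_sum=195+(-40)=155 <-- matches target
Option D: A[7] 45->38, delta=-7, new_sum=195+(-7)=188
Option E: A[1] -3->9, delta=12, new_sum=195+(12)=207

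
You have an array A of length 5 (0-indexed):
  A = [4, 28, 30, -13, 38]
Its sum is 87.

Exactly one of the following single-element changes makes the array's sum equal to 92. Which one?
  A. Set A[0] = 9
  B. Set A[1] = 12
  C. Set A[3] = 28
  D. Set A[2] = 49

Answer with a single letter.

Option A: A[0] 4->9, delta=5, new_sum=87+(5)=92 <-- matches target
Option B: A[1] 28->12, delta=-16, new_sum=87+(-16)=71
Option C: A[3] -13->28, delta=41, new_sum=87+(41)=128
Option D: A[2] 30->49, delta=19, new_sum=87+(19)=106

Answer: A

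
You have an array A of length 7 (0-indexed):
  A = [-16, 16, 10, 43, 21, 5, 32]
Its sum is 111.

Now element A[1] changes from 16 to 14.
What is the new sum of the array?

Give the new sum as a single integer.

Answer: 109

Derivation:
Old value at index 1: 16
New value at index 1: 14
Delta = 14 - 16 = -2
New sum = old_sum + delta = 111 + (-2) = 109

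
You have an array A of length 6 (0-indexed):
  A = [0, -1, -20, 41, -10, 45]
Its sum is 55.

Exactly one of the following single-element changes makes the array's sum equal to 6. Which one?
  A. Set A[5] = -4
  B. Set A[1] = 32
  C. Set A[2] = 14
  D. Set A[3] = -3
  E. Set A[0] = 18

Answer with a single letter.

Answer: A

Derivation:
Option A: A[5] 45->-4, delta=-49, new_sum=55+(-49)=6 <-- matches target
Option B: A[1] -1->32, delta=33, new_sum=55+(33)=88
Option C: A[2] -20->14, delta=34, new_sum=55+(34)=89
Option D: A[3] 41->-3, delta=-44, new_sum=55+(-44)=11
Option E: A[0] 0->18, delta=18, new_sum=55+(18)=73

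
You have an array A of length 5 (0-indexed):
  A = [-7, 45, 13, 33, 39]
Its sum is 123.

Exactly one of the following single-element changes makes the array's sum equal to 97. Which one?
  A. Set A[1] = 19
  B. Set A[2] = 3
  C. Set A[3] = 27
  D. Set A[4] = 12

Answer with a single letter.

Answer: A

Derivation:
Option A: A[1] 45->19, delta=-26, new_sum=123+(-26)=97 <-- matches target
Option B: A[2] 13->3, delta=-10, new_sum=123+(-10)=113
Option C: A[3] 33->27, delta=-6, new_sum=123+(-6)=117
Option D: A[4] 39->12, delta=-27, new_sum=123+(-27)=96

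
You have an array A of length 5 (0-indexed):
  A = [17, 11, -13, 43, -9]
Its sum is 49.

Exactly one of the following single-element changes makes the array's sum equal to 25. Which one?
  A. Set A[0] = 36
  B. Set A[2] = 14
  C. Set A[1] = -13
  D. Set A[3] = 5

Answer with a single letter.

Option A: A[0] 17->36, delta=19, new_sum=49+(19)=68
Option B: A[2] -13->14, delta=27, new_sum=49+(27)=76
Option C: A[1] 11->-13, delta=-24, new_sum=49+(-24)=25 <-- matches target
Option D: A[3] 43->5, delta=-38, new_sum=49+(-38)=11

Answer: C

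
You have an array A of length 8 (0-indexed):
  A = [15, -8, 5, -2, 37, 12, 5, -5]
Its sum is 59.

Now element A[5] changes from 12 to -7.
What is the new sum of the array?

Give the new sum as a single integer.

Answer: 40

Derivation:
Old value at index 5: 12
New value at index 5: -7
Delta = -7 - 12 = -19
New sum = old_sum + delta = 59 + (-19) = 40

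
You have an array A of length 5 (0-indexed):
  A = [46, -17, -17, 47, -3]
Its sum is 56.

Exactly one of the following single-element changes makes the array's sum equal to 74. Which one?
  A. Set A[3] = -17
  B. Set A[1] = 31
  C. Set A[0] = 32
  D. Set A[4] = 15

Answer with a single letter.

Option A: A[3] 47->-17, delta=-64, new_sum=56+(-64)=-8
Option B: A[1] -17->31, delta=48, new_sum=56+(48)=104
Option C: A[0] 46->32, delta=-14, new_sum=56+(-14)=42
Option D: A[4] -3->15, delta=18, new_sum=56+(18)=74 <-- matches target

Answer: D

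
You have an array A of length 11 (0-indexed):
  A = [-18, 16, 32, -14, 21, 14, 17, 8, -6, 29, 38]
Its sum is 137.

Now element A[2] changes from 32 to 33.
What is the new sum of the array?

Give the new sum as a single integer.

Answer: 138

Derivation:
Old value at index 2: 32
New value at index 2: 33
Delta = 33 - 32 = 1
New sum = old_sum + delta = 137 + (1) = 138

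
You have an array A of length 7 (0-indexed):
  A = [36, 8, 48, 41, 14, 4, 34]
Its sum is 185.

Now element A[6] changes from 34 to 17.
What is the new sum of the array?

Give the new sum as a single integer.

Answer: 168

Derivation:
Old value at index 6: 34
New value at index 6: 17
Delta = 17 - 34 = -17
New sum = old_sum + delta = 185 + (-17) = 168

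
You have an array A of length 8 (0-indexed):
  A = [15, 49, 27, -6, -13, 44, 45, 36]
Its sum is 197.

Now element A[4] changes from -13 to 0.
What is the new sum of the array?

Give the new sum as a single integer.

Old value at index 4: -13
New value at index 4: 0
Delta = 0 - -13 = 13
New sum = old_sum + delta = 197 + (13) = 210

Answer: 210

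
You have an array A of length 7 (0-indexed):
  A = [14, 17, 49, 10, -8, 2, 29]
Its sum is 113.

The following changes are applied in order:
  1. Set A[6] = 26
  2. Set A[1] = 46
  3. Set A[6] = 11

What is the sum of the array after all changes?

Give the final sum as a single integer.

Initial sum: 113
Change 1: A[6] 29 -> 26, delta = -3, sum = 110
Change 2: A[1] 17 -> 46, delta = 29, sum = 139
Change 3: A[6] 26 -> 11, delta = -15, sum = 124

Answer: 124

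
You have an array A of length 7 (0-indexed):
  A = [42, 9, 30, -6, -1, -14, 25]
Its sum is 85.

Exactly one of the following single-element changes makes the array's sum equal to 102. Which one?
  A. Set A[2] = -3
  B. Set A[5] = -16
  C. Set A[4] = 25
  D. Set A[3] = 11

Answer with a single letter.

Answer: D

Derivation:
Option A: A[2] 30->-3, delta=-33, new_sum=85+(-33)=52
Option B: A[5] -14->-16, delta=-2, new_sum=85+(-2)=83
Option C: A[4] -1->25, delta=26, new_sum=85+(26)=111
Option D: A[3] -6->11, delta=17, new_sum=85+(17)=102 <-- matches target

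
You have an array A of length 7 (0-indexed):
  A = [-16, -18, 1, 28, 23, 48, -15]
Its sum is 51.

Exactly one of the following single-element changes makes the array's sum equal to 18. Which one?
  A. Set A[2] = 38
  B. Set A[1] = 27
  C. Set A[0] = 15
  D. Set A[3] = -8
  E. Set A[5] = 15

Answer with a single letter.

Answer: E

Derivation:
Option A: A[2] 1->38, delta=37, new_sum=51+(37)=88
Option B: A[1] -18->27, delta=45, new_sum=51+(45)=96
Option C: A[0] -16->15, delta=31, new_sum=51+(31)=82
Option D: A[3] 28->-8, delta=-36, new_sum=51+(-36)=15
Option E: A[5] 48->15, delta=-33, new_sum=51+(-33)=18 <-- matches target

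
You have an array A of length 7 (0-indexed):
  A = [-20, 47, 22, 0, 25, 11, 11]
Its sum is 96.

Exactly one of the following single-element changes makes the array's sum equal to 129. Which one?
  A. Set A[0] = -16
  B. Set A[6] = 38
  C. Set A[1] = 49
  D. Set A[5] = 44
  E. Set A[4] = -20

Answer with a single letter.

Answer: D

Derivation:
Option A: A[0] -20->-16, delta=4, new_sum=96+(4)=100
Option B: A[6] 11->38, delta=27, new_sum=96+(27)=123
Option C: A[1] 47->49, delta=2, new_sum=96+(2)=98
Option D: A[5] 11->44, delta=33, new_sum=96+(33)=129 <-- matches target
Option E: A[4] 25->-20, delta=-45, new_sum=96+(-45)=51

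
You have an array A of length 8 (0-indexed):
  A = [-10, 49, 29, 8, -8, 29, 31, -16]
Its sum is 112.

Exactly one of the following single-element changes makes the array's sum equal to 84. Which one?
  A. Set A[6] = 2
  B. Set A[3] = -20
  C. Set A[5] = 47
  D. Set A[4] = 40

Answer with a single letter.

Answer: B

Derivation:
Option A: A[6] 31->2, delta=-29, new_sum=112+(-29)=83
Option B: A[3] 8->-20, delta=-28, new_sum=112+(-28)=84 <-- matches target
Option C: A[5] 29->47, delta=18, new_sum=112+(18)=130
Option D: A[4] -8->40, delta=48, new_sum=112+(48)=160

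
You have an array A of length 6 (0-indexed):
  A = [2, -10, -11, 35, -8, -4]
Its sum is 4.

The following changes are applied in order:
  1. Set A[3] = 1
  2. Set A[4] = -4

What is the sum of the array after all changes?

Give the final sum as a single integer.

Initial sum: 4
Change 1: A[3] 35 -> 1, delta = -34, sum = -30
Change 2: A[4] -8 -> -4, delta = 4, sum = -26

Answer: -26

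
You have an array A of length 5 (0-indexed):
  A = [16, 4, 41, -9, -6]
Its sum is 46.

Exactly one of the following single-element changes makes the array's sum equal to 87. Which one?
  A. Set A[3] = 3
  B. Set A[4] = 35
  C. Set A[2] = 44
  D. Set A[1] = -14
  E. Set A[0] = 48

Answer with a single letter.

Option A: A[3] -9->3, delta=12, new_sum=46+(12)=58
Option B: A[4] -6->35, delta=41, new_sum=46+(41)=87 <-- matches target
Option C: A[2] 41->44, delta=3, new_sum=46+(3)=49
Option D: A[1] 4->-14, delta=-18, new_sum=46+(-18)=28
Option E: A[0] 16->48, delta=32, new_sum=46+(32)=78

Answer: B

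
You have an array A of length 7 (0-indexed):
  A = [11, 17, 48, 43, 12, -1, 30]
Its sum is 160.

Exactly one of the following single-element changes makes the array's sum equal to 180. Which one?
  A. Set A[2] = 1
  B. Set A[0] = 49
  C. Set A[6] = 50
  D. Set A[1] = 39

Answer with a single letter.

Answer: C

Derivation:
Option A: A[2] 48->1, delta=-47, new_sum=160+(-47)=113
Option B: A[0] 11->49, delta=38, new_sum=160+(38)=198
Option C: A[6] 30->50, delta=20, new_sum=160+(20)=180 <-- matches target
Option D: A[1] 17->39, delta=22, new_sum=160+(22)=182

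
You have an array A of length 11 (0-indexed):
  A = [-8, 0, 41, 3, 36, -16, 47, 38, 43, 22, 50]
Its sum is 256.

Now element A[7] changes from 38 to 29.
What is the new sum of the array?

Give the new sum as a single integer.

Answer: 247

Derivation:
Old value at index 7: 38
New value at index 7: 29
Delta = 29 - 38 = -9
New sum = old_sum + delta = 256 + (-9) = 247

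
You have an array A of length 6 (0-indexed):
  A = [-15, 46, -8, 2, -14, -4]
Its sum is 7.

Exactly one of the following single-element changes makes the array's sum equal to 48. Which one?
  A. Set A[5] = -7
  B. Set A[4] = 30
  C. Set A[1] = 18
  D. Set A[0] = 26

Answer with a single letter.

Option A: A[5] -4->-7, delta=-3, new_sum=7+(-3)=4
Option B: A[4] -14->30, delta=44, new_sum=7+(44)=51
Option C: A[1] 46->18, delta=-28, new_sum=7+(-28)=-21
Option D: A[0] -15->26, delta=41, new_sum=7+(41)=48 <-- matches target

Answer: D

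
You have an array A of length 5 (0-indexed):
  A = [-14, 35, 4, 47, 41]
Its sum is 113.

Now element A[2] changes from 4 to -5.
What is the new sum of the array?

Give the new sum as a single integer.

Old value at index 2: 4
New value at index 2: -5
Delta = -5 - 4 = -9
New sum = old_sum + delta = 113 + (-9) = 104

Answer: 104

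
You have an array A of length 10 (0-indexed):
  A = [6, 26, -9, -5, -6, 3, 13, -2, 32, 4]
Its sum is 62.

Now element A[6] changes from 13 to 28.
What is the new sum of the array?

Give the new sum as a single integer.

Old value at index 6: 13
New value at index 6: 28
Delta = 28 - 13 = 15
New sum = old_sum + delta = 62 + (15) = 77

Answer: 77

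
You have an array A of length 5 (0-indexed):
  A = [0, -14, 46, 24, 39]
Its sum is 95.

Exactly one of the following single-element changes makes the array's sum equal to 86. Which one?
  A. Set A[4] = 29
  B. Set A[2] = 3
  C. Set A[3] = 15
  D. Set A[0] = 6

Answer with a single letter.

Answer: C

Derivation:
Option A: A[4] 39->29, delta=-10, new_sum=95+(-10)=85
Option B: A[2] 46->3, delta=-43, new_sum=95+(-43)=52
Option C: A[3] 24->15, delta=-9, new_sum=95+(-9)=86 <-- matches target
Option D: A[0] 0->6, delta=6, new_sum=95+(6)=101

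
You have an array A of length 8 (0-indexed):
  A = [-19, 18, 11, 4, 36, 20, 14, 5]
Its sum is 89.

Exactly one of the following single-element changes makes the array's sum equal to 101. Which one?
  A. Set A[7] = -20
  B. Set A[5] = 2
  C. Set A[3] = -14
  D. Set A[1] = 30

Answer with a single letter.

Option A: A[7] 5->-20, delta=-25, new_sum=89+(-25)=64
Option B: A[5] 20->2, delta=-18, new_sum=89+(-18)=71
Option C: A[3] 4->-14, delta=-18, new_sum=89+(-18)=71
Option D: A[1] 18->30, delta=12, new_sum=89+(12)=101 <-- matches target

Answer: D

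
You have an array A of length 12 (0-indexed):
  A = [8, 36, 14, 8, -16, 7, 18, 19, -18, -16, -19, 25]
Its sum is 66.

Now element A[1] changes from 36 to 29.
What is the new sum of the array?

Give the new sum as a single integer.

Old value at index 1: 36
New value at index 1: 29
Delta = 29 - 36 = -7
New sum = old_sum + delta = 66 + (-7) = 59

Answer: 59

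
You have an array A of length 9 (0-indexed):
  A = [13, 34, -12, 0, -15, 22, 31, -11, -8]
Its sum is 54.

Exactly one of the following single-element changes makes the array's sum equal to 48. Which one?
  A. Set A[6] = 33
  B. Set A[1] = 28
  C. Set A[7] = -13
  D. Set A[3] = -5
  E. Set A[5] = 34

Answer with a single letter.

Option A: A[6] 31->33, delta=2, new_sum=54+(2)=56
Option B: A[1] 34->28, delta=-6, new_sum=54+(-6)=48 <-- matches target
Option C: A[7] -11->-13, delta=-2, new_sum=54+(-2)=52
Option D: A[3] 0->-5, delta=-5, new_sum=54+(-5)=49
Option E: A[5] 22->34, delta=12, new_sum=54+(12)=66

Answer: B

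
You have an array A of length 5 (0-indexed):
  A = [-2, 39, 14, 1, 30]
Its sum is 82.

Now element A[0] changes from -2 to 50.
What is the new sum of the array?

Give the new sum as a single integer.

Old value at index 0: -2
New value at index 0: 50
Delta = 50 - -2 = 52
New sum = old_sum + delta = 82 + (52) = 134

Answer: 134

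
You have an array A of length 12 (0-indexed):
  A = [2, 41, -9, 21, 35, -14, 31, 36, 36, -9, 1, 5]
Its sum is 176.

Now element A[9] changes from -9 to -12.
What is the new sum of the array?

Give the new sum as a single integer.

Old value at index 9: -9
New value at index 9: -12
Delta = -12 - -9 = -3
New sum = old_sum + delta = 176 + (-3) = 173

Answer: 173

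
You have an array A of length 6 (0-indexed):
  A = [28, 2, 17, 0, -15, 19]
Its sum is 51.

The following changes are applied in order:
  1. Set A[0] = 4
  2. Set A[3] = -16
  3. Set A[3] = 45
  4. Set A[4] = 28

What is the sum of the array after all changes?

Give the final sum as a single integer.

Initial sum: 51
Change 1: A[0] 28 -> 4, delta = -24, sum = 27
Change 2: A[3] 0 -> -16, delta = -16, sum = 11
Change 3: A[3] -16 -> 45, delta = 61, sum = 72
Change 4: A[4] -15 -> 28, delta = 43, sum = 115

Answer: 115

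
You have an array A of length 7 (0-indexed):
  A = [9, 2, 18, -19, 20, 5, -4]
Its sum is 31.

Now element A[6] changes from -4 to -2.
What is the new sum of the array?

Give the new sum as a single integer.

Old value at index 6: -4
New value at index 6: -2
Delta = -2 - -4 = 2
New sum = old_sum + delta = 31 + (2) = 33

Answer: 33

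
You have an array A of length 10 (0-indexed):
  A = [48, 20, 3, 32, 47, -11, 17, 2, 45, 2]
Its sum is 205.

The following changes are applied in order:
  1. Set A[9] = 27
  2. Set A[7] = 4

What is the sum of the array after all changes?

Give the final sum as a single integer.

Initial sum: 205
Change 1: A[9] 2 -> 27, delta = 25, sum = 230
Change 2: A[7] 2 -> 4, delta = 2, sum = 232

Answer: 232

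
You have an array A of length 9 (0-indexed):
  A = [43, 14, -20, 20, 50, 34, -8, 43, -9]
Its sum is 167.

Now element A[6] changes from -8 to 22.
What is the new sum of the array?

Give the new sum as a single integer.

Old value at index 6: -8
New value at index 6: 22
Delta = 22 - -8 = 30
New sum = old_sum + delta = 167 + (30) = 197

Answer: 197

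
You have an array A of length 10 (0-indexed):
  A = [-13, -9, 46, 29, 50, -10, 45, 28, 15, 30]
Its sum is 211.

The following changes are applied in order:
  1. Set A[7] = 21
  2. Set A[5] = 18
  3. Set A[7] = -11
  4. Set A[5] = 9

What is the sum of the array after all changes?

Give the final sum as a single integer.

Initial sum: 211
Change 1: A[7] 28 -> 21, delta = -7, sum = 204
Change 2: A[5] -10 -> 18, delta = 28, sum = 232
Change 3: A[7] 21 -> -11, delta = -32, sum = 200
Change 4: A[5] 18 -> 9, delta = -9, sum = 191

Answer: 191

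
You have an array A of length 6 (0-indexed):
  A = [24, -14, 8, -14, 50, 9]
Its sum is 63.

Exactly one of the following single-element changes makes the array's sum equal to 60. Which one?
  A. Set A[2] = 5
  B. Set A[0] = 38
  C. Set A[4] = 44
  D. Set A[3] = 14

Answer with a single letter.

Option A: A[2] 8->5, delta=-3, new_sum=63+(-3)=60 <-- matches target
Option B: A[0] 24->38, delta=14, new_sum=63+(14)=77
Option C: A[4] 50->44, delta=-6, new_sum=63+(-6)=57
Option D: A[3] -14->14, delta=28, new_sum=63+(28)=91

Answer: A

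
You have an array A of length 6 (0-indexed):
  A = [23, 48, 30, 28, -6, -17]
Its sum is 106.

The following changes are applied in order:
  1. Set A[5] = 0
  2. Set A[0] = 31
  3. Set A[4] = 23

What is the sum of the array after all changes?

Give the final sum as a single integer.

Initial sum: 106
Change 1: A[5] -17 -> 0, delta = 17, sum = 123
Change 2: A[0] 23 -> 31, delta = 8, sum = 131
Change 3: A[4] -6 -> 23, delta = 29, sum = 160

Answer: 160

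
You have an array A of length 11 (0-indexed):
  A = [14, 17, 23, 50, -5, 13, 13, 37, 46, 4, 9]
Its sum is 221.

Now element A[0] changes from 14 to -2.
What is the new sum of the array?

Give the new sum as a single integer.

Old value at index 0: 14
New value at index 0: -2
Delta = -2 - 14 = -16
New sum = old_sum + delta = 221 + (-16) = 205

Answer: 205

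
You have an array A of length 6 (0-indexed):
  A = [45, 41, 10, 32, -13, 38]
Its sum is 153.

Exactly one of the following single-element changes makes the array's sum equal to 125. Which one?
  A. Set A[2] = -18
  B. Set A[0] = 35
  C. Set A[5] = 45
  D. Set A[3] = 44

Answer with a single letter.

Option A: A[2] 10->-18, delta=-28, new_sum=153+(-28)=125 <-- matches target
Option B: A[0] 45->35, delta=-10, new_sum=153+(-10)=143
Option C: A[5] 38->45, delta=7, new_sum=153+(7)=160
Option D: A[3] 32->44, delta=12, new_sum=153+(12)=165

Answer: A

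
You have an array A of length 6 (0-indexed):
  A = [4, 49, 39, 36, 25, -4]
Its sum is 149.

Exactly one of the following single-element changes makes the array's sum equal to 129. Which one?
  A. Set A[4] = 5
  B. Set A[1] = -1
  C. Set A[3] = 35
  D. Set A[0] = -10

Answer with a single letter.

Option A: A[4] 25->5, delta=-20, new_sum=149+(-20)=129 <-- matches target
Option B: A[1] 49->-1, delta=-50, new_sum=149+(-50)=99
Option C: A[3] 36->35, delta=-1, new_sum=149+(-1)=148
Option D: A[0] 4->-10, delta=-14, new_sum=149+(-14)=135

Answer: A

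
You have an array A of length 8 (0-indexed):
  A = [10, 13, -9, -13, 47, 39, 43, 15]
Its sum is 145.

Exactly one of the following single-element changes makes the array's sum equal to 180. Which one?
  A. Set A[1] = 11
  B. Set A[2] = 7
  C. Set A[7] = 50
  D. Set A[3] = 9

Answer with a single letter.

Answer: C

Derivation:
Option A: A[1] 13->11, delta=-2, new_sum=145+(-2)=143
Option B: A[2] -9->7, delta=16, new_sum=145+(16)=161
Option C: A[7] 15->50, delta=35, new_sum=145+(35)=180 <-- matches target
Option D: A[3] -13->9, delta=22, new_sum=145+(22)=167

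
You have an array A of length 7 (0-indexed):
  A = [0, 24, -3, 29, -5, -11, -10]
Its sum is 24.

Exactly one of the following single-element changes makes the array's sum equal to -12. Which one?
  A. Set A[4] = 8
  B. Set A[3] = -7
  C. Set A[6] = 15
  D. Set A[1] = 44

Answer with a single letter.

Answer: B

Derivation:
Option A: A[4] -5->8, delta=13, new_sum=24+(13)=37
Option B: A[3] 29->-7, delta=-36, new_sum=24+(-36)=-12 <-- matches target
Option C: A[6] -10->15, delta=25, new_sum=24+(25)=49
Option D: A[1] 24->44, delta=20, new_sum=24+(20)=44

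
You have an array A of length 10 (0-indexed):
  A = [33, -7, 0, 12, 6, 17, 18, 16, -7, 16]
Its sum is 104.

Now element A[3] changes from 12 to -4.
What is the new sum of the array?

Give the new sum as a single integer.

Old value at index 3: 12
New value at index 3: -4
Delta = -4 - 12 = -16
New sum = old_sum + delta = 104 + (-16) = 88

Answer: 88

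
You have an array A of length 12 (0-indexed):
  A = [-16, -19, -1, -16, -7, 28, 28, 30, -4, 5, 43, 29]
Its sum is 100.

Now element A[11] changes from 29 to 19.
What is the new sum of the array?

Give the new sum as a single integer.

Answer: 90

Derivation:
Old value at index 11: 29
New value at index 11: 19
Delta = 19 - 29 = -10
New sum = old_sum + delta = 100 + (-10) = 90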